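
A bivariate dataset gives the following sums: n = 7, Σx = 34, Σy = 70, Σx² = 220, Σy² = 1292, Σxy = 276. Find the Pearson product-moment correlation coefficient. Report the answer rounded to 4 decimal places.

-0.3551

S_xy = nΣxy − ΣxΣy = 7·276 − 34·70 = 1932 − 2380 = -448
S_xx = nΣx² − (Σx)² = 7·220 − 34² = 1540 − 1156 = 384
S_yy = nΣy² − (Σy)² = 7·1292 − 70² = 9044 − 4900 = 4144
r = S_xy / √(S_xx·S_yy) = -448 / √(384·4144) = -448 / √1591296 = -448 / 1261.4658 = -0.3551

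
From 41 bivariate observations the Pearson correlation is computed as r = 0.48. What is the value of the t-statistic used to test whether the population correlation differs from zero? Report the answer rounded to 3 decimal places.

t = r·√(n−2) / √(1−r²) with r = 0.48, n = 41
  = 0.48·√39 / √(1 − 0.2304)
  = 0.48·6.244998 / 0.877268
  = 2.997599 / 0.877268 = 3.417

3.417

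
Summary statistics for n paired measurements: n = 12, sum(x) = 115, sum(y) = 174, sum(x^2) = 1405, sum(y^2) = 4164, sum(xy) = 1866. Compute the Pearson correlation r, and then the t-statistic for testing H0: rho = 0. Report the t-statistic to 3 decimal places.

Numerator: nΣxy − (Σx)(Σy) = 12·1866 − (115)(174) = 2382
Denominator: √[(nΣx²−(Σx)²)(nΣy²−(Σy)²)]
  nΣx²−(Σx)² = 12·1405 − 13225 = 3635;  nΣy²−(Σy)² = 12·4164 − 30276 = 19692
  √(3635·19692) = √71580420 = 8460.5213
r = 2382 / 8460.5213 = 0.2815
t = r·√(n−2)/√(1−r²) = 0.2815·√10 / √(1−0.079242) = 0.890181 / 0.959561 = 0.928

0.928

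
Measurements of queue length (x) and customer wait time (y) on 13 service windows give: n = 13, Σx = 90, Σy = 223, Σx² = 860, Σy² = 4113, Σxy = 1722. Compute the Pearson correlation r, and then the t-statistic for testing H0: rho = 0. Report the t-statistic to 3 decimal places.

Numerator: nΣxy − (Σx)(Σy) = 13·1722 − (90)(223) = 2316
Denominator: √[(nΣx²−(Σx)²)(nΣy²−(Σy)²)]
  nΣx²−(Σx)² = 13·860 − 8100 = 3080;  nΣy²−(Σy)² = 13·4113 − 49729 = 3740
  √(3080·3740) = √11519200 = 3393.9947
r = 2316 / 3393.9947 = 0.6824
t = r·√(n−2)/√(1−r²) = 0.6824·√11 / √(1−0.465670) = 2.263265 / 0.730979 = 3.096

3.096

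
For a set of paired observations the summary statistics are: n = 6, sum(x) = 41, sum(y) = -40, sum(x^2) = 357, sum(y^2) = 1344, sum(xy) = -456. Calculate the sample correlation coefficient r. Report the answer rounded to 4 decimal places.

S_xy = nΣxy − ΣxΣy = 6·(-456) − 41·(-40) = -2736 − (-1640) = -1096
S_xx = nΣx² − (Σx)² = 6·357 − 41² = 2142 − 1681 = 461
S_yy = nΣy² − (Σy)² = 6·1344 − (-40)² = 8064 − 1600 = 6464
r = S_xy / √(S_xx·S_yy) = -1096 / √(461·6464) = -1096 / √2979904 = -1096 / 1726.2398 = -0.6349

-0.6349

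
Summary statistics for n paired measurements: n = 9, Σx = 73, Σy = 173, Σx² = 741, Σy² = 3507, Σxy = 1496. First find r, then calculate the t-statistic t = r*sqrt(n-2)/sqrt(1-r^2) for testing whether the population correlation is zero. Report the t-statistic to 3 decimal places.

1.808

S_xy = nΣxy − ΣxΣy = 9·1496 − 73·173 = 13464 − 12629 = 835
S_xx = nΣx² − (Σx)² = 9·741 − 73² = 6669 − 5329 = 1340
S_yy = nΣy² − (Σy)² = 9·3507 − 173² = 31563 − 29929 = 1634
r = S_xy / √(S_xx·S_yy) = 835 / √(1340·1634) = 835 / √2189560 = 835 / 1479.7162 = 0.5643
t = r·√(n−2)/√(1−r²) = 0.5643·√7 / √(1−0.318434) = 1.492997 / 0.825570 = 1.808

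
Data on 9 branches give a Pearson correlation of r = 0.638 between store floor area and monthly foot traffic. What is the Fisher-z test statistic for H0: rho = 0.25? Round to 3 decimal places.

1.223

Fisher z: atanh(0.638) = 0.754794, atanh(0.25) = 0.255413
z = (z_r − z_0)·√(n−3) = (0.754794 − 0.255413)·√6 = 0.499381 · 2.449490 = 1.223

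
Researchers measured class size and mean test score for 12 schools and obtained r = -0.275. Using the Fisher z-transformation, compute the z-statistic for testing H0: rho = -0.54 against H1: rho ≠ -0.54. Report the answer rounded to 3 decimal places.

z_r = atanh(-0.275) = -0.282265,  z_0 = atanh(-0.54) = -0.604156
SE = 1/√(n−3) = 1/√9 = 0.333333
z = (z_r − z_0)/SE = (-0.282265 − (-0.604156)) / 0.333333 = 0.321891 / 0.333333 = 0.966

0.966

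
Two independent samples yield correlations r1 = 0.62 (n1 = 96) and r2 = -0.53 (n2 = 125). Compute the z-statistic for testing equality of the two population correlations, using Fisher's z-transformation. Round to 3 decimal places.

9.554

z1 = atanh(0.62) = 0.725005,  z2 = atanh(-0.53) = -0.590145
SE = √(1/(n1−3) + 1/(n2−3)) = √(1/93 + 1/122) = √(0.0107527 + 0.0081967) = √0.0189494 = 0.137657
z = (z1 − z2)/SE = (0.725005 − (-0.590145)) / 0.137657 = 1.315150 / 0.137657 = 9.554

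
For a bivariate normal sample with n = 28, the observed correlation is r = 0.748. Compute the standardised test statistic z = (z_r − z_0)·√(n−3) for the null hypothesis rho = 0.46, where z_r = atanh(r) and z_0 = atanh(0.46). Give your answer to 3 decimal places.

Fisher z: atanh(0.748) = 0.968399, atanh(0.46) = 0.497311
z = (z_r − z_0)·√(n−3) = (0.968399 − 0.497311)·√25 = 0.471088 · 5.000000 = 2.355

2.355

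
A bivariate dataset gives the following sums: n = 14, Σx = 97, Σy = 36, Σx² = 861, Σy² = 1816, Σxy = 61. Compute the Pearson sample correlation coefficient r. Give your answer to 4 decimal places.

S_xy = nΣxy − ΣxΣy = 14·61 − 97·36 = 854 − 3492 = -2638
S_xx = nΣx² − (Σx)² = 14·861 − 97² = 12054 − 9409 = 2645
S_yy = nΣy² − (Σy)² = 14·1816 − 36² = 25424 − 1296 = 24128
r = S_xy / √(S_xx·S_yy) = -2638 / √(2645·24128) = -2638 / √63818560 = -2638 / 7988.6520 = -0.3302

-0.3302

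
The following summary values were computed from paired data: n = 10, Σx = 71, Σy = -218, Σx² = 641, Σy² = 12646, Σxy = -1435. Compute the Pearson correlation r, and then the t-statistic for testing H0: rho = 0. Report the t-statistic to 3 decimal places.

0.309

S_xy = nΣxy − ΣxΣy = 10·(-1435) − 71·(-218) = -14350 − (-15478) = 1128
S_xx = nΣx² − (Σx)² = 10·641 − 71² = 6410 − 5041 = 1369
S_yy = nΣy² − (Σy)² = 10·12646 − (-218)² = 126460 − 47524 = 78936
r = S_xy / √(S_xx·S_yy) = 1128 / √(1369·78936) = 1128 / √108063384 = 1128 / 10395.3540 = 0.1085
t = r·√(n−2)/√(1−r²) = 0.1085·√8 / √(1−0.011772) = 0.306884 / 0.994097 = 0.309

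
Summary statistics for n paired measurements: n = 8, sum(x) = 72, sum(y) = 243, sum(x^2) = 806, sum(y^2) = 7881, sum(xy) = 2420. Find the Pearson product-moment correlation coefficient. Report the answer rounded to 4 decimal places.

S_xy = nΣxy − ΣxΣy = 8·2420 − 72·243 = 19360 − 17496 = 1864
S_xx = nΣx² − (Σx)² = 8·806 − 72² = 6448 − 5184 = 1264
S_yy = nΣy² − (Σy)² = 8·7881 − 243² = 63048 − 59049 = 3999
r = S_xy / √(S_xx·S_yy) = 1864 / √(1264·3999) = 1864 / √5054736 = 1864 / 2248.2740 = 0.8291

0.8291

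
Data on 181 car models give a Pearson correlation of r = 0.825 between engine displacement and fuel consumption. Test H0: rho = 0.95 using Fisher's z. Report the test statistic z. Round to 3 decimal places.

-8.799

Fisher z: atanh(0.825) = 1.172275, atanh(0.95) = 1.831781
z = (z_r − z_0)·√(n−3) = (1.172275 − 1.831781)·√178 = -0.659506 · 13.341664 = -8.799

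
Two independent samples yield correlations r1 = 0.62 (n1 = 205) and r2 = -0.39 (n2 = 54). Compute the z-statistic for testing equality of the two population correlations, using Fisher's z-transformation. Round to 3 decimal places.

7.254

Fisher z-transforms: z1 = atanh(0.62) = 0.725005, z2 = atanh(-0.39) = -0.411800; difference d = 1.136805
Var(d) = 1/202 + 1/51 = 0.0049505 + 0.0196078 = 0.0245583
z = d/√Var(d) = 1.136805 / √0.0245583 = 1.136805 / 0.156711 = 7.254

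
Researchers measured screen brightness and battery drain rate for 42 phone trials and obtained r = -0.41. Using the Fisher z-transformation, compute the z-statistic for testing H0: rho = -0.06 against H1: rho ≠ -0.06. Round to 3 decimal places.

-2.345

Fisher z: atanh(-0.41) = -0.435611, atanh(-0.06) = -0.060072
z = (z_r − z_0)·√(n−3) = (-0.435611 − (-0.060072))·√39 = -0.375539 · 6.244998 = -2.345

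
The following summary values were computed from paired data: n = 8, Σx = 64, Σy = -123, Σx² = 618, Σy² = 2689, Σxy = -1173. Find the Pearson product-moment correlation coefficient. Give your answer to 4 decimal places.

Numerator: nΣxy − (Σx)(Σy) = 8·(-1173) − (64)(-123) = -1512
Denominator: √[(nΣx²−(Σx)²)(nΣy²−(Σy)²)]
  nΣx²−(Σx)² = 8·618 − 4096 = 848;  nΣy²−(Σy)² = 8·2689 − 15129 = 6383
  √(848·6383) = √5412784 = 2326.5391
r = -1512 / 2326.5391 = -0.6499

-0.6499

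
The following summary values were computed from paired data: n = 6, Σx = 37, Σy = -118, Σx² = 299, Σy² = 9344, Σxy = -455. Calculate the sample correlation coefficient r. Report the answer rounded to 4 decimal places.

0.3866

S_xy = nΣxy − ΣxΣy = 6·(-455) − 37·(-118) = -2730 − (-4366) = 1636
S_xx = nΣx² − (Σx)² = 6·299 − 37² = 1794 − 1369 = 425
S_yy = nΣy² − (Σy)² = 6·9344 − (-118)² = 56064 − 13924 = 42140
r = S_xy / √(S_xx·S_yy) = 1636 / √(425·42140) = 1636 / √17909500 = 1636 / 4231.9617 = 0.3866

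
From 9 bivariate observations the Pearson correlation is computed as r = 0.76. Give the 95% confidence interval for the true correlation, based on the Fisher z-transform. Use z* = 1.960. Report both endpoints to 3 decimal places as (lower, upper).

(0.194, 0.946)

z_r = atanh(0.76) = 0.996215;  SE = 1/√(n−3) = 1/√6 = 0.408248
z-limits: 0.996215 ± 1.960·0.408248 = 0.996215 ± 0.800166 = [0.196049, 1.796381]
ρ-limits: (tanh 0.196049, tanh 1.796381) = (0.194, 0.946)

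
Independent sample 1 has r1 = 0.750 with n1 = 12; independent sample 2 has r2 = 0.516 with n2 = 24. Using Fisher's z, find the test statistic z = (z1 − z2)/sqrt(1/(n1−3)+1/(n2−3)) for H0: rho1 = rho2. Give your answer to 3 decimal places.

1.009

Fisher z-transforms: z1 = atanh(0.750) = 0.972955, z2 = atanh(0.516) = 0.570873; difference d = 0.402082
Var(d) = 1/9 + 1/21 = 0.1111111 + 0.0476190 = 0.1587301
z = d/√Var(d) = 0.402082 / √0.1587301 = 0.402082 / 0.398409 = 1.009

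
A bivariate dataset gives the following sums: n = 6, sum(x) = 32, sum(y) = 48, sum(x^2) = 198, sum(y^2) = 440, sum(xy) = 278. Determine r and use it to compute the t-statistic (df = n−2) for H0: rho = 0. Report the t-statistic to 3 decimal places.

S_xy = nΣxy − ΣxΣy = 6·278 − 32·48 = 1668 − 1536 = 132
S_xx = nΣx² − (Σx)² = 6·198 − 32² = 1188 − 1024 = 164
S_yy = nΣy² − (Σy)² = 6·440 − 48² = 2640 − 2304 = 336
r = S_xy / √(S_xx·S_yy) = 132 / √(164·336) = 132 / √55104 = 132 / 234.7424 = 0.5623
t = r·√(n−2)/√(1−r²) = 0.5623·√4 / √(1−0.316181) = 1.124600 / 0.826933 = 1.360

1.360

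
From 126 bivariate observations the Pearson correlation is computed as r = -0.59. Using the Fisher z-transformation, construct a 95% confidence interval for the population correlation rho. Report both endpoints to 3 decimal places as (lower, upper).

Fisher z: z_r = atanh(r) = ½·ln((1+(-0.59))/(1−(-0.59))) = -0.677666
SE(z) = 1/√(n−3) = 1/√123 = 0.090167
95% ⇒ z* = 1.960; margin = 1.960·0.090167 = 0.176727
CI on z-scale: (-0.854393, -0.500939)
Back-transform: tanh(-0.854393) = -0.693358, tanh(-0.500939) = -0.462855

(-0.693, -0.463)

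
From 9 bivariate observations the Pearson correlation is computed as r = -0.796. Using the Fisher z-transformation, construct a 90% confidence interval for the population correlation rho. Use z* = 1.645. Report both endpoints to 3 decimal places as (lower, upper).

z_r = atanh(-0.796) = -1.087599;  SE = 1/√(n−3) = 1/√6 = 0.408248
z-limits: -1.087599 ± 1.645·0.408248 = -1.087599 ± 0.671568 = [-1.759167, -0.416031]
ρ-limits: (tanh -1.759167, tanh -0.416031) = (-0.942, -0.394)

(-0.942, -0.394)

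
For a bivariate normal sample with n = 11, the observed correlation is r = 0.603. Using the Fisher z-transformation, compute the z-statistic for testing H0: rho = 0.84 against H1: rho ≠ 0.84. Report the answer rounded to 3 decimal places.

Fisher z: atanh(0.603) = 0.697848, atanh(0.84) = 1.221174
z = (z_r − z_0)·√(n−3) = (0.697848 − 1.221174)·√8 = -0.523326 · 2.828427 = -1.480

-1.480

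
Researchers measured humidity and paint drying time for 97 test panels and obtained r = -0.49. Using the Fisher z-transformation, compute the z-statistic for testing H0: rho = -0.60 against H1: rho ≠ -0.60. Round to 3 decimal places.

1.523

z_r = atanh(-0.49) = -0.536060,  z_0 = atanh(-0.60) = -0.693147
SE = 1/√(n−3) = 1/√94 = 0.103142
z = (z_r − z_0)/SE = (-0.536060 − (-0.693147)) / 0.103142 = 0.157087 / 0.103142 = 1.523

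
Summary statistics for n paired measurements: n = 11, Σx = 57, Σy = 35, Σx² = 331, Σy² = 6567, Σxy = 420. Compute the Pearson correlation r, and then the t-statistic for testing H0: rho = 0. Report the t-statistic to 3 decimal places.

1.721

S_xy = nΣxy − ΣxΣy = 11·420 − 57·35 = 4620 − 1995 = 2625
S_xx = nΣx² − (Σx)² = 11·331 − 57² = 3641 − 3249 = 392
S_yy = nΣy² − (Σy)² = 11·6567 − 35² = 72237 − 1225 = 71012
r = S_xy / √(S_xx·S_yy) = 2625 / √(392·71012) = 2625 / √27836704 = 2625 / 5276.0500 = 0.4975
t = r·√(n−2)/√(1−r²) = 0.4975·√9 / √(1−0.247506) = 1.492500 / 0.867464 = 1.721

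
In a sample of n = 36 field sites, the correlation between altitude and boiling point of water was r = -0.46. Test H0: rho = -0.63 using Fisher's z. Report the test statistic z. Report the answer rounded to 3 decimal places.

1.402

z_r = atanh(-0.46) = -0.497311,  z_0 = atanh(-0.63) = -0.741416
SE = 1/√(n−3) = 1/√33 = 0.174078
z = (z_r − z_0)/SE = (-0.497311 − (-0.741416)) / 0.174078 = 0.244105 / 0.174078 = 1.402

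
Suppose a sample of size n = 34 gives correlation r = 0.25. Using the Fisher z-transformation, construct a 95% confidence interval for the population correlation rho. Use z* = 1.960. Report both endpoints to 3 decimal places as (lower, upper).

Fisher z: z_r = atanh(r) = ½·ln((1+0.25)/(1−0.25)) = 0.255413
SE(z) = 1/√(n−3) = 1/√31 = 0.179605
95% ⇒ z* = 1.960; margin = 1.960·0.179605 = 0.352026
CI on z-scale: (-0.096613, 0.607439)
Back-transform: tanh(-0.096613) = -0.096314, tanh(0.607439) = 0.542322

(-0.096, 0.542)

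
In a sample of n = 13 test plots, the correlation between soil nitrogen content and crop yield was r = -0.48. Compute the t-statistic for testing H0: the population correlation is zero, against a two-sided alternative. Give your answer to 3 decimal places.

1 − r² = 1 − 0.2304 = 0.7696;  √(1−r²) = 0.877268
√(n−2) = √11 = 3.316625
t = r·√(n−2)/√(1−r²) = -0.48 · 3.316625 / 0.877268 = -1.815

-1.815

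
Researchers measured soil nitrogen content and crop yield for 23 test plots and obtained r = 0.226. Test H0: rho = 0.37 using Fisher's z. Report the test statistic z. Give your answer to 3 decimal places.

Fisher z: atanh(0.226) = 0.229970, atanh(0.37) = 0.388423
z = (z_r − z_0)·√(n−3) = (0.229970 − 0.388423)·√20 = -0.158453 · 4.472136 = -0.709

-0.709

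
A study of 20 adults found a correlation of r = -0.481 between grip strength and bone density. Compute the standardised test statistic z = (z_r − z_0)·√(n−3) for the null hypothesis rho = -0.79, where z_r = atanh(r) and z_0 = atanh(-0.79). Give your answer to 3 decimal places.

Fisher z: atanh(-0.481) = -0.524284, atanh(-0.79) = -1.071432
z = (z_r − z_0)·√(n−3) = (-0.524284 − (-1.071432))·√17 = 0.547148 · 4.123106 = 2.256

2.256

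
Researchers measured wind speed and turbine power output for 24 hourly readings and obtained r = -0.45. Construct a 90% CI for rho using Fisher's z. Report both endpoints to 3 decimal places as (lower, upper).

Fisher z: z_r = atanh(r) = ½·ln((1+(-0.45))/(1−(-0.45))) = -0.484700
SE(z) = 1/√(n−3) = 1/√21 = 0.218218
90% ⇒ z* = 1.645; margin = 1.645·0.218218 = 0.358969
CI on z-scale: (-0.843669, -0.125731)
Back-transform: tanh(-0.843669) = -0.687748, tanh(-0.125731) = -0.125073

(-0.688, -0.125)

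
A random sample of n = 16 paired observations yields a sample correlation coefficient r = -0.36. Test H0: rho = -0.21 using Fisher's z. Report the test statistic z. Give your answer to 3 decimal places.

z_r = atanh(-0.36) = -0.376886,  z_0 = atanh(-0.21) = -0.213171
SE = 1/√(n−3) = 1/√13 = 0.277350
z = (z_r − z_0)/SE = (-0.376886 − (-0.213171)) / 0.277350 = -0.163715 / 0.277350 = -0.590

-0.590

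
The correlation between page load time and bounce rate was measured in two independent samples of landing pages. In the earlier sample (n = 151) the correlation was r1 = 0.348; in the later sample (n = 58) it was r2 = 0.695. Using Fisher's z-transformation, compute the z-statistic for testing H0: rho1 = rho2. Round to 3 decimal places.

-3.131

Fisher z-transforms: z1 = atanh(0.348) = 0.363166, z2 = atanh(0.695) = 0.857563; difference d = -0.494397
Var(d) = 1/148 + 1/55 = 0.0067568 + 0.0181818 = 0.0249386
z = d/√Var(d) = -0.494397 / √0.0249386 = -0.494397 / 0.157920 = -3.131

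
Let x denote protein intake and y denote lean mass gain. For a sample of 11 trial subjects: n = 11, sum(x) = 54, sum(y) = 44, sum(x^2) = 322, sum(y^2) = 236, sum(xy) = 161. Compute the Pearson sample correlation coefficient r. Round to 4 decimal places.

S_xy = nΣxy − ΣxΣy = 11·161 − 54·44 = 1771 − 2376 = -605
S_xx = nΣx² − (Σx)² = 11·322 − 54² = 3542 − 2916 = 626
S_yy = nΣy² − (Σy)² = 11·236 − 44² = 2596 − 1936 = 660
r = S_xy / √(S_xx·S_yy) = -605 / √(626·660) = -605 / √413160 = -605 / 642.7752 = -0.9412

-0.9412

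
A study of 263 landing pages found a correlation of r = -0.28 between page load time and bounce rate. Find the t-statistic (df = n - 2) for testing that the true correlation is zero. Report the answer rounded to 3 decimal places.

-4.712

1 − r² = 1 − 0.0784 = 0.9216;  √(1−r²) = 0.960000
√(n−2) = √261 = 16.155494
t = r·√(n−2)/√(1−r²) = -0.28 · 16.155494 / 0.960000 = -4.712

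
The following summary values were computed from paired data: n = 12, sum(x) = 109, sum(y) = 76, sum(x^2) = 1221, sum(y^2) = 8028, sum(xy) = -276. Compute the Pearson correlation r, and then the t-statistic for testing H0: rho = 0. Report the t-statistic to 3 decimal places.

Numerator: nΣxy − (Σx)(Σy) = 12·(-276) − (109)(76) = -11596
Denominator: √[(nΣx²−(Σx)²)(nΣy²−(Σy)²)]
  nΣx²−(Σx)² = 12·1221 − 11881 = 2771;  nΣy²−(Σy)² = 12·8028 − 5776 = 90560
  √(2771·90560) = √250941760 = 15841.1414
r = -11596 / 15841.1414 = -0.7320
t = r·√(n−2)/√(1−r²) = -0.7320·√10 / √(1−0.535824) = -2.314787 / 0.681305 = -3.398

-3.398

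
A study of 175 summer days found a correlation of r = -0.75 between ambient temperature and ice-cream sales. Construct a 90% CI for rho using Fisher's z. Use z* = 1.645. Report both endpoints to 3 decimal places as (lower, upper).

z_r = atanh(-0.75) = -0.972955;  SE = 1/√(n−3) = 1/√172 = 0.076249
z-limits: -0.972955 ± 1.645·0.076249 = -0.972955 ± 0.125430 = [-1.098385, -0.847525]
ρ-limits: (tanh -1.098385, tanh -0.847525) = (-0.800, -0.690)

(-0.800, -0.690)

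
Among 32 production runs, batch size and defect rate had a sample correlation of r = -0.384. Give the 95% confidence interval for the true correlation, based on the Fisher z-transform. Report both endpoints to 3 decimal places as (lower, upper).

z_r = atanh(-0.384) = -0.404743;  SE = 1/√(n−3) = 1/√29 = 0.185695
z-limits: -0.404743 ± 1.960·0.185695 = -0.404743 ± 0.363962 = [-0.768705, -0.040781]
ρ-limits: (tanh -0.768705, tanh -0.040781) = (-0.646, -0.041)

(-0.646, -0.041)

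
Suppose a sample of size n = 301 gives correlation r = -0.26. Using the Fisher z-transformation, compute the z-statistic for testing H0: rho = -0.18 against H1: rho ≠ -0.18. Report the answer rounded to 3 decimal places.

Fisher z: atanh(-0.26) = -0.266108, atanh(-0.18) = -0.181983
z = (z_r − z_0)·√(n−3) = (-0.266108 − (-0.181983))·√298 = -0.084125 · 17.262677 = -1.452

-1.452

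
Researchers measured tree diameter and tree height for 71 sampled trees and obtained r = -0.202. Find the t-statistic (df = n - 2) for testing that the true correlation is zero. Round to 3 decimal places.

t = r·√(n−2) / √(1−r²) with r = -0.202, n = 71
  = -0.202·√69 / √(1 − 0.040804)
  = -0.202·8.306624 / 0.979386
  = -1.677938 / 0.979386 = -1.713

-1.713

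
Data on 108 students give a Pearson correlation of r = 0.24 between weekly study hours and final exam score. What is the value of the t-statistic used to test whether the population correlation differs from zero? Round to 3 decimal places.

2.545

1 − r² = 1 − 0.0576 = 0.9424;  √(1−r²) = 0.970773
√(n−2) = √106 = 10.295630
t = r·√(n−2)/√(1−r²) = 0.24 · 10.295630 / 0.970773 = 2.545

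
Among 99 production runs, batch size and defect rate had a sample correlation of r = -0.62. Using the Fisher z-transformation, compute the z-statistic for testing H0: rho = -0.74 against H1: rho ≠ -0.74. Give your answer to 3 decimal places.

z_r = atanh(-0.62) = -0.725005,  z_0 = atanh(-0.74) = -0.950479
SE = 1/√(n−3) = 1/√96 = 0.102062
z = (z_r − z_0)/SE = (-0.725005 − (-0.950479)) / 0.102062 = 0.225474 / 0.102062 = 2.209

2.209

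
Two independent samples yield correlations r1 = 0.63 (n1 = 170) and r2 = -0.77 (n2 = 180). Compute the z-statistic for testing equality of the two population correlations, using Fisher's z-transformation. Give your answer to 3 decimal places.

Fisher z-transforms: z1 = atanh(0.63) = 0.741416, z2 = atanh(-0.77) = -1.020328; difference d = 1.761744
Var(d) = 1/167 + 1/177 = 0.0059880 + 0.0056497 = 0.0116377
z = d/√Var(d) = 1.761744 / √0.0116377 = 1.761744 / 0.107878 = 16.331

16.331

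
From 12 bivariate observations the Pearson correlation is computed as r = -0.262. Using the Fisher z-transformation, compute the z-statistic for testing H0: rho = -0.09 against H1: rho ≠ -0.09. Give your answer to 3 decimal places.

-0.534

z_r = atanh(-0.262) = -0.268255,  z_0 = atanh(-0.09) = -0.090244
SE = 1/√(n−3) = 1/√9 = 0.333333
z = (z_r − z_0)/SE = (-0.268255 − (-0.090244)) / 0.333333 = -0.178011 / 0.333333 = -0.534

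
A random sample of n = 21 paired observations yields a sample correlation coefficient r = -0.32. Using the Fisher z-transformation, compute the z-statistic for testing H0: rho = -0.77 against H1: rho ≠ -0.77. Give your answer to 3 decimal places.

2.922

Fisher z: atanh(-0.32) = -0.331647, atanh(-0.77) = -1.020328
z = (z_r − z_0)·√(n−3) = (-0.331647 − (-1.020328))·√18 = 0.688681 · 4.242641 = 2.922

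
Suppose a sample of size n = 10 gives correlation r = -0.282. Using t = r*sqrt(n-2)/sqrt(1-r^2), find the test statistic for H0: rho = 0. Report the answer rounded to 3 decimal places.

-0.831

t = r·√(n−2) / √(1−r²) with r = -0.282, n = 10
  = -0.282·√8 / √(1 − 0.079524)
  = -0.282·2.828427 / 0.959414
  = -0.797616 / 0.959414 = -0.831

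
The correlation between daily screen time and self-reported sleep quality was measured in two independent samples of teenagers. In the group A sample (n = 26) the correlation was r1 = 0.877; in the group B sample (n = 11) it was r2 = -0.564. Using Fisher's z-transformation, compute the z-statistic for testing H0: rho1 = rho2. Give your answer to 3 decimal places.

z1 = atanh(0.877) = 1.362623,  z2 = atanh(-0.564) = -0.638680
SE = √(1/(n1−3) + 1/(n2−3)) = √(1/23 + 1/8) = √(0.0434783 + 0.1250000) = √0.1684783 = 0.410461
z = (z1 − z2)/SE = (1.362623 − (-0.638680)) / 0.410461 = 2.001303 / 0.410461 = 4.876

4.876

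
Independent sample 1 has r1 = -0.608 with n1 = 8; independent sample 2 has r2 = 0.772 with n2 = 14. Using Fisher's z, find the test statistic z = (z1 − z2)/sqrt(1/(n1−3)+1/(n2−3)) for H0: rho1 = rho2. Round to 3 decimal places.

-3.209

z1 = atanh(-0.608) = -0.705742,  z2 = atanh(0.772) = 1.025259
SE = √(1/(n1−3) + 1/(n2−3)) = √(1/5 + 1/11) = √(0.2000000 + 0.0909091) = √0.2909091 = 0.539360
z = (z1 − z2)/SE = (-0.705742 − 1.025259) / 0.539360 = -1.731001 / 0.539360 = -3.209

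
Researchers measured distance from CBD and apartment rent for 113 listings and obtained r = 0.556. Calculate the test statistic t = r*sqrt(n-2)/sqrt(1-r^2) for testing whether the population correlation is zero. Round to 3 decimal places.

7.048

t = r·√(n−2) / √(1−r²) with r = 0.556, n = 113
  = 0.556·√111 / √(1 − 0.309136)
  = 0.556·10.535654 / 0.831182
  = 5.857824 / 0.831182 = 7.048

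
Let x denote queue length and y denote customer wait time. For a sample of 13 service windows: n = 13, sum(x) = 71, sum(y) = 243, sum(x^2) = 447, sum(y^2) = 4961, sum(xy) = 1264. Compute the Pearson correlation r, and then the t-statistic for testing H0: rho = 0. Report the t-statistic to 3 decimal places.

S_xy = nΣxy − ΣxΣy = 13·1264 − 71·243 = 16432 − 17253 = -821
S_xx = nΣx² − (Σx)² = 13·447 − 71² = 5811 − 5041 = 770
S_yy = nΣy² − (Σy)² = 13·4961 − 243² = 64493 − 59049 = 5444
r = S_xy / √(S_xx·S_yy) = -821 / √(770·5444) = -821 / √4191880 = -821 / 2047.4081 = -0.4010
t = r·√(n−2)/√(1−r²) = -0.4010·√11 / √(1−0.160801) = -1.329967 / 0.916078 = -1.452

-1.452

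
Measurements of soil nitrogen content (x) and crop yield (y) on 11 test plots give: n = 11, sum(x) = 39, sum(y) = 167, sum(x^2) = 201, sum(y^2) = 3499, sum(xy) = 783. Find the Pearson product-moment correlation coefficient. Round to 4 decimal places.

S_xy = nΣxy − ΣxΣy = 11·783 − 39·167 = 8613 − 6513 = 2100
S_xx = nΣx² − (Σx)² = 11·201 − 39² = 2211 − 1521 = 690
S_yy = nΣy² − (Σy)² = 11·3499 − 167² = 38489 − 27889 = 10600
r = S_xy / √(S_xx·S_yy) = 2100 / √(690·10600) = 2100 / √7314000 = 2100 / 2704.4408 = 0.7765

0.7765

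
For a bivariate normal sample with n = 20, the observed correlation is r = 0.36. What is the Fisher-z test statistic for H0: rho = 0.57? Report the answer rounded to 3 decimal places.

z_r = atanh(0.36) = 0.376886,  z_0 = atanh(0.57) = 0.647523
SE = 1/√(n−3) = 1/√17 = 0.242536
z = (z_r − z_0)/SE = (0.376886 − 0.647523) / 0.242536 = -0.270637 / 0.242536 = -1.116

-1.116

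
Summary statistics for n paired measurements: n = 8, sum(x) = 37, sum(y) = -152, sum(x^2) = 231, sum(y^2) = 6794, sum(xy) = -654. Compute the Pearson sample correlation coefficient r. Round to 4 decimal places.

Numerator: nΣxy − (Σx)(Σy) = 8·(-654) − (37)(-152) = 392
Denominator: √[(nΣx²−(Σx)²)(nΣy²−(Σy)²)]
  nΣx²−(Σx)² = 8·231 − 1369 = 479;  nΣy²−(Σy)² = 8·6794 − 23104 = 31248
  √(479·31248) = √14967792 = 3868.8231
r = 392 / 3868.8231 = 0.1013

0.1013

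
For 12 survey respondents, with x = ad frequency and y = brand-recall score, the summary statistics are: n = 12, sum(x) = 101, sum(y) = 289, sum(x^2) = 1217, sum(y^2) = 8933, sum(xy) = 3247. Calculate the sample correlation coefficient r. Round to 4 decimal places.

Numerator: nΣxy − (Σx)(Σy) = 12·3247 − (101)(289) = 9775
Denominator: √[(nΣx²−(Σx)²)(nΣy²−(Σy)²)]
  nΣx²−(Σx)² = 12·1217 − 10201 = 4403;  nΣy²−(Σy)² = 12·8933 − 83521 = 23675
  √(4403·23675) = √104241025 = 10209.8494
r = 9775 / 10209.8494 = 0.9574

0.9574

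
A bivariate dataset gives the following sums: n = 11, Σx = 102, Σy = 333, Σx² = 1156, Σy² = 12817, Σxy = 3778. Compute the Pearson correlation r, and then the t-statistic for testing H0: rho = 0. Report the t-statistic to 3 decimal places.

6.589

S_xy = nΣxy − ΣxΣy = 11·3778 − 102·333 = 41558 − 33966 = 7592
S_xx = nΣx² − (Σx)² = 11·1156 − 102² = 12716 − 10404 = 2312
S_yy = nΣy² − (Σy)² = 11·12817 − 333² = 140987 − 110889 = 30098
r = S_xy / √(S_xx·S_yy) = 7592 / √(2312·30098) = 7592 / √69586576 = 7592 / 8341.8569 = 0.9101
t = r·√(n−2)/√(1−r²) = 0.9101·√9 / √(1−0.828282) = 2.730300 / 0.414389 = 6.589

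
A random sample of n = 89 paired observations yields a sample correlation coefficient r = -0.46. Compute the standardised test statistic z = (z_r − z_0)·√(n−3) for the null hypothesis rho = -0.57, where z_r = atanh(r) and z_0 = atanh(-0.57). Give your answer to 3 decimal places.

z_r = atanh(-0.46) = -0.497311,  z_0 = atanh(-0.57) = -0.647523
SE = 1/√(n−3) = 1/√86 = 0.107833
z = (z_r − z_0)/SE = (-0.497311 − (-0.647523)) / 0.107833 = 0.150212 / 0.107833 = 1.393

1.393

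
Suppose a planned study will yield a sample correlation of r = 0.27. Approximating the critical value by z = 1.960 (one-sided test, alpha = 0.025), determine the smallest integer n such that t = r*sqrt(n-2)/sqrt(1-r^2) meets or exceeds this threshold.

51

Need r·√(n−2)/√(1−r²) ≥ 1.960
√(n−2) ≥ 1.960·√(1−0.0729) / 0.27 = 1.960·0.962860 / 0.27 = 6.9897
n−2 ≥ 48.8559  ⇒  n ≥ 50.8559
Smallest integer n = 51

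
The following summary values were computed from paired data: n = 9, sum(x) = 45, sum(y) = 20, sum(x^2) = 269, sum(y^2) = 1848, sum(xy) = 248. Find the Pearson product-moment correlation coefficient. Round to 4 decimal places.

Numerator: nΣxy − (Σx)(Σy) = 9·248 − (45)(20) = 1332
Denominator: √[(nΣx²−(Σx)²)(nΣy²−(Σy)²)]
  nΣx²−(Σx)² = 9·269 − 2025 = 396;  nΣy²−(Σy)² = 9·1848 − 400 = 16232
  √(396·16232) = √6427872 = 2535.3248
r = 1332 / 2535.3248 = 0.5254

0.5254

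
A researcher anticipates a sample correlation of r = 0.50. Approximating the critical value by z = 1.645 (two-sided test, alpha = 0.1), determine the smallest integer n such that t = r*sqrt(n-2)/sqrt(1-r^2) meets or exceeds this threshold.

11

r√(n−2)/√(1−r²) ≥ 1.645  ⇔  n−2 ≥ (1.645)²·(1−r²)/r²
(1−r²)/r² = (1−0.2500)/0.2500 = 3.0000
n ≥ 2 + 2.706025·3.0000 = 2 + 8.1181 = 10.1181
⌈10.1181⌉ = 11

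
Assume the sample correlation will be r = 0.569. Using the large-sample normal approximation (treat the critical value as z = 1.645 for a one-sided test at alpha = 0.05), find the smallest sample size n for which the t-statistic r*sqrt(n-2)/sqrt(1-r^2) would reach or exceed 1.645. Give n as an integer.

Need r·√(n−2)/√(1−r²) ≥ 1.645
√(n−2) ≥ 1.645·√(1−0.323761) / 0.569 = 1.645·0.822338 / 0.569 = 2.3774
n−2 ≥ 5.6520  ⇒  n ≥ 7.6520
Smallest integer n = 8

8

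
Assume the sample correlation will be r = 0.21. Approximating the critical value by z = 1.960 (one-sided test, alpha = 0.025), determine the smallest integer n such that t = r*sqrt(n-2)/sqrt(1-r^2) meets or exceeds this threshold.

r√(n−2)/√(1−r²) ≥ 1.960  ⇔  n−2 ≥ (1.960)²·(1−r²)/r²
(1−r²)/r² = (1−0.0441)/0.0441 = 21.6757
n ≥ 2 + 3.8416·21.6757 = 2 + 83.2694 = 85.2694
⌈85.2694⌉ = 86

86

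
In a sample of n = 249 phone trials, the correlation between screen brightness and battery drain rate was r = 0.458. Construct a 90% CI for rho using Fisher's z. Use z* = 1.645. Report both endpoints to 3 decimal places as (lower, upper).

z_r = atanh(0.458) = 0.494777;  SE = 1/√(n−3) = 1/√246 = 0.063758
z-limits: 0.494777 ± 1.645·0.063758 = 0.494777 ± 0.104882 = [0.389895, 0.599659]
ρ-limits: (tanh 0.389895, tanh 0.599659) = (0.371, 0.537)

(0.371, 0.537)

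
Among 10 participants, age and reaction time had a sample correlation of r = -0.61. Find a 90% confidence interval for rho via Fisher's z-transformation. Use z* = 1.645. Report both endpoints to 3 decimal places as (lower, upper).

(-0.869, -0.087)

z_r = atanh(-0.61) = -0.708921;  SE = 1/√(n−3) = 1/√7 = 0.377964
z-limits: -0.708921 ± 1.645·0.377964 = -0.708921 ± 0.621751 = [-1.330672, -0.087170]
ρ-limits: (tanh -1.330672, tanh -0.087170) = (-0.869, -0.087)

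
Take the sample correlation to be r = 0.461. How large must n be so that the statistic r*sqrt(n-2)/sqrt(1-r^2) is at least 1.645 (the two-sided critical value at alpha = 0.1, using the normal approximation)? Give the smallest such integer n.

Need r·√(n−2)/√(1−r²) ≥ 1.645
√(n−2) ≥ 1.645·√(1−0.212521) / 0.461 = 1.645·0.887400 / 0.461 = 3.1665
n−2 ≥ 10.0267  ⇒  n ≥ 12.0267
Smallest integer n = 13

13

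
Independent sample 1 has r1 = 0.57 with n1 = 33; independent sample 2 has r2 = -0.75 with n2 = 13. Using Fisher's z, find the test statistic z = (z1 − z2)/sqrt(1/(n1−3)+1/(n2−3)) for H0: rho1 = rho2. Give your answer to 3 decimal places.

Fisher z-transforms: z1 = atanh(0.57) = 0.647523, z2 = atanh(-0.75) = -0.972955; difference d = 1.620478
Var(d) = 1/30 + 1/10 = 0.0333333 + 0.1000000 = 0.1333333
z = d/√Var(d) = 1.620478 / √0.1333333 = 1.620478 / 0.365148 = 4.438

4.438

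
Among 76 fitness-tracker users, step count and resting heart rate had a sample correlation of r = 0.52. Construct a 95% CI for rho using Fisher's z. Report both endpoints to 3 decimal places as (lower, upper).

Fisher z: z_r = atanh(r) = ½·ln((1+0.52)/(1−0.52)) = 0.576340
SE(z) = 1/√(n−3) = 1/√73 = 0.117041
95% ⇒ z* = 1.960; margin = 1.960·0.117041 = 0.229400
CI on z-scale: (0.346940, 0.805740)
Back-transform: tanh(0.346940) = 0.333659, tanh(0.805740) = 0.667234

(0.334, 0.667)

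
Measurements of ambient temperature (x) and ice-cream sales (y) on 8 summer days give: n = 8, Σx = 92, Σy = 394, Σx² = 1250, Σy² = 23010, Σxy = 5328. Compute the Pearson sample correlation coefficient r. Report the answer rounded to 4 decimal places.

S_xy = nΣxy − ΣxΣy = 8·5328 − 92·394 = 42624 − 36248 = 6376
S_xx = nΣx² − (Σx)² = 8·1250 − 92² = 10000 − 8464 = 1536
S_yy = nΣy² − (Σy)² = 8·23010 − 394² = 184080 − 155236 = 28844
r = S_xy / √(S_xx·S_yy) = 6376 / √(1536·28844) = 6376 / √44304384 = 6376 / 6656.1538 = 0.9579

0.9579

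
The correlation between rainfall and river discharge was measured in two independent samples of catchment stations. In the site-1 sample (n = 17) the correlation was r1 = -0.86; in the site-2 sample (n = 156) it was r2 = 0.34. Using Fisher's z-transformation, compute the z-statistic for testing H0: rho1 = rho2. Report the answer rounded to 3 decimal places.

Fisher z-transforms: z1 = atanh(-0.86) = -1.293345, z2 = atanh(0.34) = 0.354093; difference d = -1.647438
Var(d) = 1/14 + 1/153 = 0.0714286 + 0.0065359 = 0.0779645
z = d/√Var(d) = -1.647438 / √0.0779645 = -1.647438 / 0.279221 = -5.900

-5.900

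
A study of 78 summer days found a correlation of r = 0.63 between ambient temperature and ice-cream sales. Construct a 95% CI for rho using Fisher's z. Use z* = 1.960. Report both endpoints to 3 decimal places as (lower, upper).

Fisher z: z_r = atanh(r) = ½·ln((1+0.63)/(1−0.63)) = 0.741416
SE(z) = 1/√(n−3) = 1/√75 = 0.115470
95% ⇒ z* = 1.960; margin = 1.960·0.115470 = 0.226321
CI on z-scale: (0.515095, 0.967737)
Back-transform: tanh(0.515095) = 0.473905, tanh(0.967737) = 0.747708

(0.474, 0.748)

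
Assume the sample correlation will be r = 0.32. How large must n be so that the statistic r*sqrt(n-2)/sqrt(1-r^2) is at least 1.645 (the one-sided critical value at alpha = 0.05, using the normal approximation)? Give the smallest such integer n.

Need r·√(n−2)/√(1−r²) ≥ 1.645
√(n−2) ≥ 1.645·√(1−0.1024) / 0.32 = 1.645·0.947418 / 0.32 = 4.8703
n−2 ≥ 23.7198  ⇒  n ≥ 25.7198
Smallest integer n = 26

26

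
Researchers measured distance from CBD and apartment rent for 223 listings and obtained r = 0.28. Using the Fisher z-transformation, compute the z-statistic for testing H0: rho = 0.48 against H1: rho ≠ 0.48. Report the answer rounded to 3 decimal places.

-3.490

z_r = atanh(0.28) = 0.287682,  z_0 = atanh(0.48) = 0.522984
SE = 1/√(n−3) = 1/√220 = 0.067420
z = (z_r − z_0)/SE = (0.287682 − 0.522984) / 0.067420 = -0.235302 / 0.067420 = -3.490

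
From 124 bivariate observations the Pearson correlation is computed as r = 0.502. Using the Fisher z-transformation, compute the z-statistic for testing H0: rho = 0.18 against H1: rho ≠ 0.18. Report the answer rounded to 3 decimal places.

Fisher z: atanh(0.502) = 0.551976, atanh(0.18) = 0.181983
z = (z_r − z_0)·√(n−3) = (0.551976 − 0.181983)·√121 = 0.369993 · 11.000000 = 4.070

4.070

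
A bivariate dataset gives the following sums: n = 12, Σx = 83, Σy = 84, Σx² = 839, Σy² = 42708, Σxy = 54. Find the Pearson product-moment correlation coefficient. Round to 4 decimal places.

-0.1578

S_xy = nΣxy − ΣxΣy = 12·54 − 83·84 = 648 − 6972 = -6324
S_xx = nΣx² − (Σx)² = 12·839 − 83² = 10068 − 6889 = 3179
S_yy = nΣy² − (Σy)² = 12·42708 − 84² = 512496 − 7056 = 505440
r = S_xy / √(S_xx·S_yy) = -6324 / √(3179·505440) = -6324 / √1606793760 = -6324 / 40084.8320 = -0.1578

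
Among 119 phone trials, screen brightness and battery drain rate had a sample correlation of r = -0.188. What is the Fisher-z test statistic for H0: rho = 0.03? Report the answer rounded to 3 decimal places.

-2.372

z_r = atanh(-0.188) = -0.190263,  z_0 = atanh(0.03) = 0.030009
SE = 1/√(n−3) = 1/√116 = 0.092848
z = (z_r − z_0)/SE = (-0.190263 − 0.030009) / 0.092848 = -0.220272 / 0.092848 = -2.372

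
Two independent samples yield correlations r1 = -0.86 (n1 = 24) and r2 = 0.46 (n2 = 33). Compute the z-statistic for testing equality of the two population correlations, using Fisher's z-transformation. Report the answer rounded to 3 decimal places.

-6.294

Fisher z-transforms: z1 = atanh(-0.86) = -1.293345, z2 = atanh(0.46) = 0.497311; difference d = -1.790656
Var(d) = 1/21 + 1/30 = 0.0476190 + 0.0333333 = 0.0809523
z = d/√Var(d) = -1.790656 / √0.0809523 = -1.790656 / 0.284521 = -6.294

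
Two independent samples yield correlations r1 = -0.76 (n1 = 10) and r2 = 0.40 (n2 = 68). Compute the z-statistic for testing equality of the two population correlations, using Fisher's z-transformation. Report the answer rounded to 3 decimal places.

-3.569

Fisher z-transforms: z1 = atanh(-0.76) = -0.996215, z2 = atanh(0.40) = 0.423649; difference d = -1.419864
Var(d) = 1/7 + 1/65 = 0.1428571 + 0.0153846 = 0.1582417
z = d/√Var(d) = -1.419864 / √0.1582417 = -1.419864 / 0.397796 = -3.569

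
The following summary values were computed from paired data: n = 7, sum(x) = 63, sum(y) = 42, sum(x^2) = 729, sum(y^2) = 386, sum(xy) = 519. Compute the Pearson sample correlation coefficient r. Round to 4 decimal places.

Numerator: nΣxy − (Σx)(Σy) = 7·519 − (63)(42) = 987
Denominator: √[(nΣx²−(Σx)²)(nΣy²−(Σy)²)]
  nΣx²−(Σx)² = 7·729 − 3969 = 1134;  nΣy²−(Σy)² = 7·386 − 1764 = 938
  √(1134·938) = √1063692 = 1031.3544
r = 987 / 1031.3544 = 0.9570

0.9570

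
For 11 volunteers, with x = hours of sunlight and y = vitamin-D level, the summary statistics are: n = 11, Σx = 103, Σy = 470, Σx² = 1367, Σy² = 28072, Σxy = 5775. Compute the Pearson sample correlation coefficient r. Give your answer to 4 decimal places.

0.7662

S_xy = nΣxy − ΣxΣy = 11·5775 − 103·470 = 63525 − 48410 = 15115
S_xx = nΣx² − (Σx)² = 11·1367 − 103² = 15037 − 10609 = 4428
S_yy = nΣy² − (Σy)² = 11·28072 − 470² = 308792 − 220900 = 87892
r = S_xy / √(S_xx·S_yy) = 15115 / √(4428·87892) = 15115 / √389185776 = 15115 / 19727.7920 = 0.7662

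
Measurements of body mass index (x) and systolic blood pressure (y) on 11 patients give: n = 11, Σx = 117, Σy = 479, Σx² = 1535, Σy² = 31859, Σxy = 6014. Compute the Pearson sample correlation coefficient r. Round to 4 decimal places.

0.5141

Numerator: nΣxy − (Σx)(Σy) = 11·6014 − (117)(479) = 10111
Denominator: √[(nΣx²−(Σx)²)(nΣy²−(Σy)²)]
  nΣx²−(Σx)² = 11·1535 − 13689 = 3196;  nΣy²−(Σy)² = 11·31859 − 229441 = 121008
  √(3196·121008) = √386741568 = 19665.7461
r = 10111 / 19665.7461 = 0.5141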